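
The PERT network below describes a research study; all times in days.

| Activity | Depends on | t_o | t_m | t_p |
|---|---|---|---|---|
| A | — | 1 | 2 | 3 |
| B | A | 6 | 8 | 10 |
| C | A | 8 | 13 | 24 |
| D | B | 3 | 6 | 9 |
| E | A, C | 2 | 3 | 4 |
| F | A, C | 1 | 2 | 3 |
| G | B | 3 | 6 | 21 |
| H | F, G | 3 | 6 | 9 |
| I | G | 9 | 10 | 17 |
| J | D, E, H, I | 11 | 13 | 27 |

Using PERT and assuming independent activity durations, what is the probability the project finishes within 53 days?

te_A = (1 + 4·2 + 3)/6 = 12/6 = 2; σ²_A = ((3−1)/6)² = 0.111
te_B = (6 + 4·8 + 10)/6 = 48/6 = 8; σ²_B = ((10−6)/6)² = 0.444
te_C = (8 + 4·13 + 24)/6 = 84/6 = 14; σ²_C = ((24−8)/6)² = 7.111
te_D = (3 + 4·6 + 9)/6 = 36/6 = 6; σ²_D = ((9−3)/6)² = 1.000
te_E = (2 + 4·3 + 4)/6 = 18/6 = 3; σ²_E = ((4−2)/6)² = 0.111
te_F = (1 + 4·2 + 3)/6 = 12/6 = 2; σ²_F = ((3−1)/6)² = 0.111
te_G = (3 + 4·6 + 21)/6 = 48/6 = 8; σ²_G = ((21−3)/6)² = 9.000
te_H = (3 + 4·6 + 9)/6 = 36/6 = 6; σ²_H = ((9−3)/6)² = 1.000
te_I = (9 + 4·10 + 17)/6 = 66/6 = 11; σ²_I = ((17−9)/6)² = 1.778
te_J = (11 + 4·13 + 27)/6 = 90/6 = 15; σ²_J = ((27−11)/6)² = 7.111

Forward pass:
ES_A = 0; EF_A = 2
ES_B = 2; EF_B = 2+8 = 10
ES_C = 2; EF_C = 2+14 = 16
ES_D = 10; EF_D = 10+6 = 16
ES_E = max(EF_A=2, EF_C=16) = 16; EF_E = 16+3 = 19
ES_F = max(EF_A=2, EF_C=16) = 16; EF_F = 16+2 = 18
ES_G = 10; EF_G = 10+8 = 18
ES_H = max(EF_F=18, EF_G=18) = 18; EF_H = 18+6 = 24
ES_I = 18; EF_I = 18+11 = 29
ES_J = max(EF_D=16, EF_E=19, EF_H=24, EF_I=29) = 29; EF_J = 29+15 = 44
Expected project duration μ = 44 days. Critical path: A → B → G → I → J.

Variance along critical path = 0.111 + 0.444 + 9.000 + 1.778 + 7.111 = 18.444; σ = √18.444 = 4.295 days.
Z = (53 − 44) / 4.295 = 2.096
P(T ≤ 53) = Φ(2.096) ≈ 0.982

0.982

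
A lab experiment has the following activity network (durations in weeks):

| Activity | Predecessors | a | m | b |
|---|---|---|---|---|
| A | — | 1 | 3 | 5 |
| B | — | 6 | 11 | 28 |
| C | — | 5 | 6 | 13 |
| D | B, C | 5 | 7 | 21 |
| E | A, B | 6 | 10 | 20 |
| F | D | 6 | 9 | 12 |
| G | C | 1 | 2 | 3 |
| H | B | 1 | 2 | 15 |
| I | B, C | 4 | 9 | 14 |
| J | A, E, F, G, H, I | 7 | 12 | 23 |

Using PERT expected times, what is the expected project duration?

te_A = (1 + 4·3 + 5)/6 = 18/6 = 3
te_B = (6 + 4·11 + 28)/6 = 78/6 = 13
te_C = (5 + 4·6 + 13)/6 = 42/6 = 7
te_D = (5 + 4·7 + 21)/6 = 54/6 = 9
te_E = (6 + 4·10 + 20)/6 = 66/6 = 11
te_F = (6 + 4·9 + 12)/6 = 54/6 = 9
te_G = (1 + 4·2 + 3)/6 = 12/6 = 2
te_H = (1 + 4·2 + 15)/6 = 24/6 = 4
te_I = (4 + 4·9 + 14)/6 = 54/6 = 9
te_J = (7 + 4·12 + 23)/6 = 78/6 = 13

Forward pass:
ES_A = 0; EF_A = 3
ES_B = 0; EF_B = 13
ES_C = 0; EF_C = 7
ES_D = max(EF_B=13, EF_C=7) = 13; EF_D = 13+9 = 22
ES_E = max(EF_A=3, EF_B=13) = 13; EF_E = 13+11 = 24
ES_F = 22; EF_F = 22+9 = 31
ES_G = 7; EF_G = 7+2 = 9
ES_H = 13; EF_H = 13+4 = 17
ES_I = max(EF_B=13, EF_C=7) = 13; EF_I = 13+9 = 22
ES_J = max(EF_A=3, EF_E=24, EF_F=31, EF_G=9, EF_H=17, EF_I=22) = 31; EF_J = 31+13 = 44
Expected project duration μ = 44 weeks. Critical path: B → D → F → J.

44 weeks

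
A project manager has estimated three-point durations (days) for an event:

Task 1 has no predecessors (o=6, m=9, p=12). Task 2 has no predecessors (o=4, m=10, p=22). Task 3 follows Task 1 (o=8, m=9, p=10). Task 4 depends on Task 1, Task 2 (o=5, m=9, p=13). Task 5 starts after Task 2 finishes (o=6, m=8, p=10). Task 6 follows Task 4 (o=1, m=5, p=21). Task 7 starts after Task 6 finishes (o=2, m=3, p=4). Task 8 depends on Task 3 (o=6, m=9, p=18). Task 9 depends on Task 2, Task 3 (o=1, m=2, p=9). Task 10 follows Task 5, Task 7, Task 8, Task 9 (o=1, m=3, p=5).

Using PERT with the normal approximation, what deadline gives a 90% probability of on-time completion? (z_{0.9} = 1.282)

te_Task 1 = (6 + 4·9 + 12)/6 = 54/6 = 9; σ²_Task 1 = ((12−6)/6)² = 1.000
te_Task 2 = (4 + 4·10 + 22)/6 = 66/6 = 11; σ²_Task 2 = ((22−4)/6)² = 9.000
te_Task 3 = (8 + 4·9 + 10)/6 = 54/6 = 9; σ²_Task 3 = ((10−8)/6)² = 0.111
te_Task 4 = (5 + 4·9 + 13)/6 = 54/6 = 9; σ²_Task 4 = ((13−5)/6)² = 1.778
te_Task 5 = (6 + 4·8 + 10)/6 = 48/6 = 8; σ²_Task 5 = ((10−6)/6)² = 0.444
te_Task 6 = (1 + 4·5 + 21)/6 = 42/6 = 7; σ²_Task 6 = ((21−1)/6)² = 11.111
te_Task 7 = (2 + 4·3 + 4)/6 = 18/6 = 3; σ²_Task 7 = ((4−2)/6)² = 0.111
te_Task 8 = (6 + 4·9 + 18)/6 = 60/6 = 10; σ²_Task 8 = ((18−6)/6)² = 4.000
te_Task 9 = (1 + 4·2 + 9)/6 = 18/6 = 3; σ²_Task 9 = ((9−1)/6)² = 1.778
te_Task 10 = (1 + 4·3 + 5)/6 = 18/6 = 3; σ²_Task 10 = ((5−1)/6)² = 0.444

Forward pass:
ES_Task 1 = 0; EF_Task 1 = 9
ES_Task 2 = 0; EF_Task 2 = 11
ES_Task 3 = 9; EF_Task 3 = 9+9 = 18
ES_Task 4 = max(EF_Task 1=9, EF_Task 2=11) = 11; EF_Task 4 = 11+9 = 20
ES_Task 5 = 11; EF_Task 5 = 11+8 = 19
ES_Task 6 = 20; EF_Task 6 = 20+7 = 27
ES_Task 7 = 27; EF_Task 7 = 27+3 = 30
ES_Task 8 = 18; EF_Task 8 = 18+10 = 28
ES_Task 9 = max(EF_Task 2=11, EF_Task 3=18) = 18; EF_Task 9 = 18+3 = 21
ES_Task 10 = max(EF_Task 5=19, EF_Task 7=30, EF_Task 8=28, EF_Task 9=21) = 30; EF_Task 10 = 30+3 = 33
Expected project duration μ = 33 days. Critical path: Task 2 → Task 4 → Task 6 → Task 7 → Task 10.

Variance along critical path = 9.000 + 1.778 + 11.111 + 0.111 + 0.444 = 22.444; σ = 4.738 days.
D = μ + z·σ = 33 + 1.282·4.738 = 39.1 days

39.1 days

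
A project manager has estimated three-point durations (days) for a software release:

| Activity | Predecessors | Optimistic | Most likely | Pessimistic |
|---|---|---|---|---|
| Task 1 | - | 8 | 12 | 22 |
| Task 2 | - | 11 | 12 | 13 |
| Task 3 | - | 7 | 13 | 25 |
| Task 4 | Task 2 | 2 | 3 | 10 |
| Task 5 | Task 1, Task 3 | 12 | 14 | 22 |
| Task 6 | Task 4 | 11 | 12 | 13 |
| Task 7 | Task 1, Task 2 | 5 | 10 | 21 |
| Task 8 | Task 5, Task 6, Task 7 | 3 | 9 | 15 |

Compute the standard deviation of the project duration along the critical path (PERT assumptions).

te_Task 1 = (8 + 4·12 + 22)/6 = 78/6 = 13; σ²_Task 1 = ((22−8)/6)² = 5.444
te_Task 2 = (11 + 4·12 + 13)/6 = 72/6 = 12; σ²_Task 2 = ((13−11)/6)² = 0.111
te_Task 3 = (7 + 4·13 + 25)/6 = 84/6 = 14; σ²_Task 3 = ((25−7)/6)² = 9.000
te_Task 4 = (2 + 4·3 + 10)/6 = 24/6 = 4; σ²_Task 4 = ((10−2)/6)² = 1.778
te_Task 5 = (12 + 4·14 + 22)/6 = 90/6 = 15; σ²_Task 5 = ((22−12)/6)² = 2.778
te_Task 6 = (11 + 4·12 + 13)/6 = 72/6 = 12; σ²_Task 6 = ((13−11)/6)² = 0.111
te_Task 7 = (5 + 4·10 + 21)/6 = 66/6 = 11; σ²_Task 7 = ((21−5)/6)² = 7.111
te_Task 8 = (3 + 4·9 + 15)/6 = 54/6 = 9; σ²_Task 8 = ((15−3)/6)² = 4.000

Forward pass:
ES_Task 1 = 0; EF_Task 1 = 13
ES_Task 2 = 0; EF_Task 2 = 12
ES_Task 3 = 0; EF_Task 3 = 14
ES_Task 4 = 12; EF_Task 4 = 12+4 = 16
ES_Task 5 = max(EF_Task 1=13, EF_Task 3=14) = 14; EF_Task 5 = 14+15 = 29
ES_Task 6 = 16; EF_Task 6 = 16+12 = 28
ES_Task 7 = max(EF_Task 1=13, EF_Task 2=12) = 13; EF_Task 7 = 13+11 = 24
ES_Task 8 = max(EF_Task 5=29, EF_Task 6=28, EF_Task 7=24) = 29; EF_Task 8 = 29+9 = 38
Expected project duration μ = 38 days. Critical path: Task 3 → Task 5 → Task 8.

Variance along critical path = 9.000 + 2.778 + 4.000 = 15.778
σ = √15.778 = 3.972 days

3.97 days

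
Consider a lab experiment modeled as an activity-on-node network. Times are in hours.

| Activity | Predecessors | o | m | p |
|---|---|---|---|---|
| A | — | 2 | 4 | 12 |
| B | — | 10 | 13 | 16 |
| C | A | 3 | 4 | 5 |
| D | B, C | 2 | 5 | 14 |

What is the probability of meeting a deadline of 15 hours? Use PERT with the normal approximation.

te_A = (2 + 4·4 + 12)/6 = 30/6 = 5; σ²_A = ((12−2)/6)² = 2.778
te_B = (10 + 4·13 + 16)/6 = 78/6 = 13; σ²_B = ((16−10)/6)² = 1.000
te_C = (3 + 4·4 + 5)/6 = 24/6 = 4; σ²_C = ((5−3)/6)² = 0.111
te_D = (2 + 4·5 + 14)/6 = 36/6 = 6; σ²_D = ((14−2)/6)² = 4.000

Forward pass:
ES_A = 0; EF_A = 5
ES_B = 0; EF_B = 13
ES_C = 5; EF_C = 5+4 = 9
ES_D = max(EF_B=13, EF_C=9) = 13; EF_D = 13+6 = 19
Expected project duration μ = 19 hours. Critical path: B → D.

Variance along critical path = 1.000 + 4.000 = 5.000; σ = √5.000 = 2.236 hours.
Z = (15 − 19) / 2.236 = -1.789
P(T ≤ 15) = Φ(-1.789) ≈ 0.037

0.037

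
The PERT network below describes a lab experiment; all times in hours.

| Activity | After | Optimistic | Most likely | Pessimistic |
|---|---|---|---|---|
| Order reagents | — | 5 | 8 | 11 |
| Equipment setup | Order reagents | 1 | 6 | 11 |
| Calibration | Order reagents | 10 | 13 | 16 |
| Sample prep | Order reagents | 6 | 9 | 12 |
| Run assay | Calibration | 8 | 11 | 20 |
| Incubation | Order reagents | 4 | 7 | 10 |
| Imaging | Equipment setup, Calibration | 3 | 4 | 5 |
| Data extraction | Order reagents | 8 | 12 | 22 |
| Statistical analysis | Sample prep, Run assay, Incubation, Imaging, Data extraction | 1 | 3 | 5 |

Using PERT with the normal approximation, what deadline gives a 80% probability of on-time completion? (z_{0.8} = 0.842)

38.1 hours

te_Order reagents = (5 + 4·8 + 11)/6 = 48/6 = 8; σ²_Order reagents = ((11−5)/6)² = 1.000
te_Equipment setup = (1 + 4·6 + 11)/6 = 36/6 = 6; σ²_Equipment setup = ((11−1)/6)² = 2.778
te_Calibration = (10 + 4·13 + 16)/6 = 78/6 = 13; σ²_Calibration = ((16−10)/6)² = 1.000
te_Sample prep = (6 + 4·9 + 12)/6 = 54/6 = 9; σ²_Sample prep = ((12−6)/6)² = 1.000
te_Run assay = (8 + 4·11 + 20)/6 = 72/6 = 12; σ²_Run assay = ((20−8)/6)² = 4.000
te_Incubation = (4 + 4·7 + 10)/6 = 42/6 = 7; σ²_Incubation = ((10−4)/6)² = 1.000
te_Imaging = (3 + 4·4 + 5)/6 = 24/6 = 4; σ²_Imaging = ((5−3)/6)² = 0.111
te_Data extraction = (8 + 4·12 + 22)/6 = 78/6 = 13; σ²_Data extraction = ((22−8)/6)² = 5.444
te_Statistical analysis = (1 + 4·3 + 5)/6 = 18/6 = 3; σ²_Statistical analysis = ((5−1)/6)² = 0.444

Forward pass:
ES_Order reagents = 0; EF_Order reagents = 8
ES_Equipment setup = 8; EF_Equipment setup = 8+6 = 14
ES_Calibration = 8; EF_Calibration = 8+13 = 21
ES_Sample prep = 8; EF_Sample prep = 8+9 = 17
ES_Run assay = 21; EF_Run assay = 21+12 = 33
ES_Incubation = 8; EF_Incubation = 8+7 = 15
ES_Imaging = max(EF_Equipment setup=14, EF_Calibration=21) = 21; EF_Imaging = 21+4 = 25
ES_Data extraction = 8; EF_Data extraction = 8+13 = 21
ES_Statistical analysis = max(EF_Sample prep=17, EF_Run assay=33, EF_Incubation=15, EF_Imaging=25, EF_Data extraction=21) = 33; EF_Statistical analysis = 33+3 = 36
Expected project duration μ = 36 hours. Critical path: Order reagents → Calibration → Run assay → Statistical analysis.

Variance along critical path = 1.000 + 1.000 + 4.000 + 0.444 = 6.444; σ = 2.539 hours.
D = μ + z·σ = 36 + 0.842·2.539 = 38.1 hours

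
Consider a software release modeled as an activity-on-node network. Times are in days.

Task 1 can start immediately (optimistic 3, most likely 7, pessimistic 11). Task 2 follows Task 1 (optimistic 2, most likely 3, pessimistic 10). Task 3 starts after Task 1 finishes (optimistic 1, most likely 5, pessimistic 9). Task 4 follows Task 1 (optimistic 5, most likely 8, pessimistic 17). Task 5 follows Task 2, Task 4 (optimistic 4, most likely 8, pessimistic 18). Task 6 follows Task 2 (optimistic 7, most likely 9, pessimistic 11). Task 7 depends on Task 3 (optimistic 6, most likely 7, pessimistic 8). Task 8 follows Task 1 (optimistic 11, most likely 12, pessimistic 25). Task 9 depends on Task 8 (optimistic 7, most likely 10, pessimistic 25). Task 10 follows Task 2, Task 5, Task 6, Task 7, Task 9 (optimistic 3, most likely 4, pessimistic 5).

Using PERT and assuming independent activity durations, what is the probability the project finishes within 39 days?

0.690

te_Task 1 = (3 + 4·7 + 11)/6 = 42/6 = 7; σ²_Task 1 = ((11−3)/6)² = 1.778
te_Task 2 = (2 + 4·3 + 10)/6 = 24/6 = 4; σ²_Task 2 = ((10−2)/6)² = 1.778
te_Task 3 = (1 + 4·5 + 9)/6 = 30/6 = 5; σ²_Task 3 = ((9−1)/6)² = 1.778
te_Task 4 = (5 + 4·8 + 17)/6 = 54/6 = 9; σ²_Task 4 = ((17−5)/6)² = 4.000
te_Task 5 = (4 + 4·8 + 18)/6 = 54/6 = 9; σ²_Task 5 = ((18−4)/6)² = 5.444
te_Task 6 = (7 + 4·9 + 11)/6 = 54/6 = 9; σ²_Task 6 = ((11−7)/6)² = 0.444
te_Task 7 = (6 + 4·7 + 8)/6 = 42/6 = 7; σ²_Task 7 = ((8−6)/6)² = 0.111
te_Task 8 = (11 + 4·12 + 25)/6 = 84/6 = 14; σ²_Task 8 = ((25−11)/6)² = 5.444
te_Task 9 = (7 + 4·10 + 25)/6 = 72/6 = 12; σ²_Task 9 = ((25−7)/6)² = 9.000
te_Task 10 = (3 + 4·4 + 5)/6 = 24/6 = 4; σ²_Task 10 = ((5−3)/6)² = 0.111

Forward pass:
ES_Task 1 = 0; EF_Task 1 = 7
ES_Task 2 = 7; EF_Task 2 = 7+4 = 11
ES_Task 3 = 7; EF_Task 3 = 7+5 = 12
ES_Task 4 = 7; EF_Task 4 = 7+9 = 16
ES_Task 5 = max(EF_Task 2=11, EF_Task 4=16) = 16; EF_Task 5 = 16+9 = 25
ES_Task 6 = 11; EF_Task 6 = 11+9 = 20
ES_Task 7 = 12; EF_Task 7 = 12+7 = 19
ES_Task 8 = 7; EF_Task 8 = 7+14 = 21
ES_Task 9 = 21; EF_Task 9 = 21+12 = 33
ES_Task 10 = max(EF_Task 2=11, EF_Task 5=25, EF_Task 6=20, EF_Task 7=19, EF_Task 9=33) = 33; EF_Task 10 = 33+4 = 37
Expected project duration μ = 37 days. Critical path: Task 1 → Task 8 → Task 9 → Task 10.

Variance along critical path = 1.778 + 5.444 + 9.000 + 0.111 = 16.333; σ = √16.333 = 4.041 days.
Z = (39 − 37) / 4.041 = 0.495
P(T ≤ 39) = Φ(0.495) ≈ 0.690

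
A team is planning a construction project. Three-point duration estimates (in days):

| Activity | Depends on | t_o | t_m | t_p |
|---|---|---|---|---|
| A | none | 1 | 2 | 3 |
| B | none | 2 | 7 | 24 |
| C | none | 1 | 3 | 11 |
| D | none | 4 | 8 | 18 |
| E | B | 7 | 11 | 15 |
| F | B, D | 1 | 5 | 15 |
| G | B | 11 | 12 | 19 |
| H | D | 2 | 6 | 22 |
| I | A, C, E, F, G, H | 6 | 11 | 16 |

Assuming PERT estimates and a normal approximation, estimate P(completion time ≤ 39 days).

0.921

te_A = (1 + 4·2 + 3)/6 = 12/6 = 2; σ²_A = ((3−1)/6)² = 0.111
te_B = (2 + 4·7 + 24)/6 = 54/6 = 9; σ²_B = ((24−2)/6)² = 13.444
te_C = (1 + 4·3 + 11)/6 = 24/6 = 4; σ²_C = ((11−1)/6)² = 2.778
te_D = (4 + 4·8 + 18)/6 = 54/6 = 9; σ²_D = ((18−4)/6)² = 5.444
te_E = (7 + 4·11 + 15)/6 = 66/6 = 11; σ²_E = ((15−7)/6)² = 1.778
te_F = (1 + 4·5 + 15)/6 = 36/6 = 6; σ²_F = ((15−1)/6)² = 5.444
te_G = (11 + 4·12 + 19)/6 = 78/6 = 13; σ²_G = ((19−11)/6)² = 1.778
te_H = (2 + 4·6 + 22)/6 = 48/6 = 8; σ²_H = ((22−2)/6)² = 11.111
te_I = (6 + 4·11 + 16)/6 = 66/6 = 11; σ²_I = ((16−6)/6)² = 2.778

Forward pass:
ES_A = 0; EF_A = 2
ES_B = 0; EF_B = 9
ES_C = 0; EF_C = 4
ES_D = 0; EF_D = 9
ES_E = 9; EF_E = 9+11 = 20
ES_F = max(EF_B=9, EF_D=9) = 9; EF_F = 9+6 = 15
ES_G = 9; EF_G = 9+13 = 22
ES_H = 9; EF_H = 9+8 = 17
ES_I = max(EF_A=2, EF_C=4, EF_E=20, EF_F=15, EF_G=22, EF_H=17) = 22; EF_I = 22+11 = 33
Expected project duration μ = 33 days. Critical path: B → G → I.

Variance along critical path = 13.444 + 1.778 + 2.778 = 18.000; σ = √18.000 = 4.243 days.
Z = (39 − 33) / 4.243 = 1.414
P(T ≤ 39) = Φ(1.414) ≈ 0.921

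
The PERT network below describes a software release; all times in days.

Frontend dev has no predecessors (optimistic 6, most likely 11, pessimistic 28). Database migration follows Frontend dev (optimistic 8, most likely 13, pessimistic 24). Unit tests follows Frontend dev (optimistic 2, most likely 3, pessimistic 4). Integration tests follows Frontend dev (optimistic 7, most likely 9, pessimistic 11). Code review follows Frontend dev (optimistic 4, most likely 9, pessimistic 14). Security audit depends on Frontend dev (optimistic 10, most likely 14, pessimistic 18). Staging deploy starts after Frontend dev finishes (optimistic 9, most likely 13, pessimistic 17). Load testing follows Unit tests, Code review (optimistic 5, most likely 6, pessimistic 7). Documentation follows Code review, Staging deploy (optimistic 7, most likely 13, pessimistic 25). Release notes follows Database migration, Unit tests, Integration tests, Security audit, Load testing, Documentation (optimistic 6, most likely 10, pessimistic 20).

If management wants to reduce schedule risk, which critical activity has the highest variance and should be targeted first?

Frontend dev

te_Frontend dev = (6 + 4·11 + 28)/6 = 78/6 = 13; σ²_Frontend dev = ((28−6)/6)² = 13.444
te_Database migration = (8 + 4·13 + 24)/6 = 84/6 = 14; σ²_Database migration = ((24−8)/6)² = 7.111
te_Unit tests = (2 + 4·3 + 4)/6 = 18/6 = 3; σ²_Unit tests = ((4−2)/6)² = 0.111
te_Integration tests = (7 + 4·9 + 11)/6 = 54/6 = 9; σ²_Integration tests = ((11−7)/6)² = 0.444
te_Code review = (4 + 4·9 + 14)/6 = 54/6 = 9; σ²_Code review = ((14−4)/6)² = 2.778
te_Security audit = (10 + 4·14 + 18)/6 = 84/6 = 14; σ²_Security audit = ((18−10)/6)² = 1.778
te_Staging deploy = (9 + 4·13 + 17)/6 = 78/6 = 13; σ²_Staging deploy = ((17−9)/6)² = 1.778
te_Load testing = (5 + 4·6 + 7)/6 = 36/6 = 6; σ²_Load testing = ((7−5)/6)² = 0.111
te_Documentation = (7 + 4·13 + 25)/6 = 84/6 = 14; σ²_Documentation = ((25−7)/6)² = 9.000
te_Release notes = (6 + 4·10 + 20)/6 = 66/6 = 11; σ²_Release notes = ((20−6)/6)² = 5.444

Forward pass:
ES_Frontend dev = 0; EF_Frontend dev = 13
ES_Database migration = 13; EF_Database migration = 13+14 = 27
ES_Unit tests = 13; EF_Unit tests = 13+3 = 16
ES_Integration tests = 13; EF_Integration tests = 13+9 = 22
ES_Code review = 13; EF_Code review = 13+9 = 22
ES_Security audit = 13; EF_Security audit = 13+14 = 27
ES_Staging deploy = 13; EF_Staging deploy = 13+13 = 26
ES_Load testing = max(EF_Unit tests=16, EF_Code review=22) = 22; EF_Load testing = 22+6 = 28
ES_Documentation = max(EF_Code review=22, EF_Staging deploy=26) = 26; EF_Documentation = 26+14 = 40
ES_Release notes = max(EF_Database migration=27, EF_Unit tests=16, EF_Integration tests=22, EF_Security audit=27, EF_Load testing=28, EF_Documentation=40) = 40; EF_Release notes = 40+11 = 51
Expected project duration μ = 51 days. Critical path: Frontend dev → Staging deploy → Documentation → Release notes.

Variances on critical path: σ²_Frontend dev=13.444, σ²_Staging deploy=1.778, σ²_Documentation=9.000, σ²_Release notes=5.444.
Largest is σ²_Frontend dev = 13.444.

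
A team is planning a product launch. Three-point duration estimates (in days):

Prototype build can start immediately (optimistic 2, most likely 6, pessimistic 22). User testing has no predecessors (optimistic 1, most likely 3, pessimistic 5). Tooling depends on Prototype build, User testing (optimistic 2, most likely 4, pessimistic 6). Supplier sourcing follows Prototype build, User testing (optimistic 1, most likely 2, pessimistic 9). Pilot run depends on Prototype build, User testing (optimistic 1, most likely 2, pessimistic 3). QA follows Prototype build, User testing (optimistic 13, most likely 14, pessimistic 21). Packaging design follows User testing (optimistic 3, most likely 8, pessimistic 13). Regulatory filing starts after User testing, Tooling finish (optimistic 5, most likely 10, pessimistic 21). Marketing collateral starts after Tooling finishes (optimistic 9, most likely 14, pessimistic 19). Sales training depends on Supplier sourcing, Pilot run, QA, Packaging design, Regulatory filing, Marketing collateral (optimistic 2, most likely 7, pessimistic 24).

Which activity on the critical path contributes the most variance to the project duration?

Sales training

te_Prototype build = (2 + 4·6 + 22)/6 = 48/6 = 8; σ²_Prototype build = ((22−2)/6)² = 11.111
te_User testing = (1 + 4·3 + 5)/6 = 18/6 = 3; σ²_User testing = ((5−1)/6)² = 0.444
te_Tooling = (2 + 4·4 + 6)/6 = 24/6 = 4; σ²_Tooling = ((6−2)/6)² = 0.444
te_Supplier sourcing = (1 + 4·2 + 9)/6 = 18/6 = 3; σ²_Supplier sourcing = ((9−1)/6)² = 1.778
te_Pilot run = (1 + 4·2 + 3)/6 = 12/6 = 2; σ²_Pilot run = ((3−1)/6)² = 0.111
te_QA = (13 + 4·14 + 21)/6 = 90/6 = 15; σ²_QA = ((21−13)/6)² = 1.778
te_Packaging design = (3 + 4·8 + 13)/6 = 48/6 = 8; σ²_Packaging design = ((13−3)/6)² = 2.778
te_Regulatory filing = (5 + 4·10 + 21)/6 = 66/6 = 11; σ²_Regulatory filing = ((21−5)/6)² = 7.111
te_Marketing collateral = (9 + 4·14 + 19)/6 = 84/6 = 14; σ²_Marketing collateral = ((19−9)/6)² = 2.778
te_Sales training = (2 + 4·7 + 24)/6 = 54/6 = 9; σ²_Sales training = ((24−2)/6)² = 13.444

Forward pass:
ES_Prototype build = 0; EF_Prototype build = 8
ES_User testing = 0; EF_User testing = 3
ES_Tooling = max(EF_Prototype build=8, EF_User testing=3) = 8; EF_Tooling = 8+4 = 12
ES_Supplier sourcing = max(EF_Prototype build=8, EF_User testing=3) = 8; EF_Supplier sourcing = 8+3 = 11
ES_Pilot run = max(EF_Prototype build=8, EF_User testing=3) = 8; EF_Pilot run = 8+2 = 10
ES_QA = max(EF_Prototype build=8, EF_User testing=3) = 8; EF_QA = 8+15 = 23
ES_Packaging design = 3; EF_Packaging design = 3+8 = 11
ES_Regulatory filing = max(EF_User testing=3, EF_Tooling=12) = 12; EF_Regulatory filing = 12+11 = 23
ES_Marketing collateral = 12; EF_Marketing collateral = 12+14 = 26
ES_Sales training = max(EF_Supplier sourcing=11, EF_Pilot run=10, EF_QA=23, EF_Packaging design=11, EF_Regulatory filing=23, EF_Marketing collateral=26) = 26; EF_Sales training = 26+9 = 35
Expected project duration μ = 35 days. Critical path: Prototype build → Tooling → Marketing collateral → Sales training.

Variances on critical path: σ²_Prototype build=11.111, σ²_Tooling=0.444, σ²_Marketing collateral=2.778, σ²_Sales training=13.444.
Largest is σ²_Sales training = 13.444.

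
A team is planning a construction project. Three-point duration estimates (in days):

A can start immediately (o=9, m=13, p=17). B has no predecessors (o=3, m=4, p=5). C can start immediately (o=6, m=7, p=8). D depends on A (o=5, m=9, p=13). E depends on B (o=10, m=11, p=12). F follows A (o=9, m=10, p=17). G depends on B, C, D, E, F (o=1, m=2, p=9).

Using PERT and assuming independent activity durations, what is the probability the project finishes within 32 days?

te_A = (9 + 4·13 + 17)/6 = 78/6 = 13; σ²_A = ((17−9)/6)² = 1.778
te_B = (3 + 4·4 + 5)/6 = 24/6 = 4; σ²_B = ((5−3)/6)² = 0.111
te_C = (6 + 4·7 + 8)/6 = 42/6 = 7; σ²_C = ((8−6)/6)² = 0.111
te_D = (5 + 4·9 + 13)/6 = 54/6 = 9; σ²_D = ((13−5)/6)² = 1.778
te_E = (10 + 4·11 + 12)/6 = 66/6 = 11; σ²_E = ((12−10)/6)² = 0.111
te_F = (9 + 4·10 + 17)/6 = 66/6 = 11; σ²_F = ((17−9)/6)² = 1.778
te_G = (1 + 4·2 + 9)/6 = 18/6 = 3; σ²_G = ((9−1)/6)² = 1.778

Forward pass:
ES_A = 0; EF_A = 13
ES_B = 0; EF_B = 4
ES_C = 0; EF_C = 7
ES_D = 13; EF_D = 13+9 = 22
ES_E = 4; EF_E = 4+11 = 15
ES_F = 13; EF_F = 13+11 = 24
ES_G = max(EF_B=4, EF_C=7, EF_D=22, EF_E=15, EF_F=24) = 24; EF_G = 24+3 = 27
Expected project duration μ = 27 days. Critical path: A → F → G.

Variance along critical path = 1.778 + 1.778 + 1.778 = 5.333; σ = √5.333 = 2.309 days.
Z = (32 − 27) / 2.309 = 2.165
P(T ≤ 32) = Φ(2.165) ≈ 0.985

0.985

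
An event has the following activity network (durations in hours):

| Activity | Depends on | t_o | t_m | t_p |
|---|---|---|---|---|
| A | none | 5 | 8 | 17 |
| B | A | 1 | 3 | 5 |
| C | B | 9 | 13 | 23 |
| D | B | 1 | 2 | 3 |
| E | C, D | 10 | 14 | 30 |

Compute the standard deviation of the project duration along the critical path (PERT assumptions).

te_A = (5 + 4·8 + 17)/6 = 54/6 = 9; σ²_A = ((17−5)/6)² = 4.000
te_B = (1 + 4·3 + 5)/6 = 18/6 = 3; σ²_B = ((5−1)/6)² = 0.444
te_C = (9 + 4·13 + 23)/6 = 84/6 = 14; σ²_C = ((23−9)/6)² = 5.444
te_D = (1 + 4·2 + 3)/6 = 12/6 = 2; σ²_D = ((3−1)/6)² = 0.111
te_E = (10 + 4·14 + 30)/6 = 96/6 = 16; σ²_E = ((30−10)/6)² = 11.111

Forward pass:
ES_A = 0; EF_A = 9
ES_B = 9; EF_B = 9+3 = 12
ES_C = 12; EF_C = 12+14 = 26
ES_D = 12; EF_D = 12+2 = 14
ES_E = max(EF_C=26, EF_D=14) = 26; EF_E = 26+16 = 42
Expected project duration μ = 42 hours. Critical path: A → B → C → E.

Variance along critical path = 4.000 + 0.444 + 5.444 + 11.111 = 21.000
σ = √21.000 = 4.583 hours

4.58 hours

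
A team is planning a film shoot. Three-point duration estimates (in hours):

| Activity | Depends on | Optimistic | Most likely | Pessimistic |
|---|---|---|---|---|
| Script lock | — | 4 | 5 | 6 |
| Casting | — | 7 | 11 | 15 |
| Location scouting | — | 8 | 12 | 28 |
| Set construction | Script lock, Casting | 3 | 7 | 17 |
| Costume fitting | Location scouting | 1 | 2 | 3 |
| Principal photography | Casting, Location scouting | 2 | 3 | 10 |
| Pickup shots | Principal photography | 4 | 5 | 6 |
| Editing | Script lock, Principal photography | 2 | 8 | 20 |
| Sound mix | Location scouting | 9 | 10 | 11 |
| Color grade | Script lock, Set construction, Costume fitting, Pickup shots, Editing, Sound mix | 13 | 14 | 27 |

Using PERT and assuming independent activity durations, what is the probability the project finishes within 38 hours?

0.169

te_Script lock = (4 + 4·5 + 6)/6 = 30/6 = 5; σ²_Script lock = ((6−4)/6)² = 0.111
te_Casting = (7 + 4·11 + 15)/6 = 66/6 = 11; σ²_Casting = ((15−7)/6)² = 1.778
te_Location scouting = (8 + 4·12 + 28)/6 = 84/6 = 14; σ²_Location scouting = ((28−8)/6)² = 11.111
te_Set construction = (3 + 4·7 + 17)/6 = 48/6 = 8; σ²_Set construction = ((17−3)/6)² = 5.444
te_Costume fitting = (1 + 4·2 + 3)/6 = 12/6 = 2; σ²_Costume fitting = ((3−1)/6)² = 0.111
te_Principal photography = (2 + 4·3 + 10)/6 = 24/6 = 4; σ²_Principal photography = ((10−2)/6)² = 1.778
te_Pickup shots = (4 + 4·5 + 6)/6 = 30/6 = 5; σ²_Pickup shots = ((6−4)/6)² = 0.111
te_Editing = (2 + 4·8 + 20)/6 = 54/6 = 9; σ²_Editing = ((20−2)/6)² = 9.000
te_Sound mix = (9 + 4·10 + 11)/6 = 60/6 = 10; σ²_Sound mix = ((11−9)/6)² = 0.111
te_Color grade = (13 + 4·14 + 27)/6 = 96/6 = 16; σ²_Color grade = ((27−13)/6)² = 5.444

Forward pass:
ES_Script lock = 0; EF_Script lock = 5
ES_Casting = 0; EF_Casting = 11
ES_Location scouting = 0; EF_Location scouting = 14
ES_Set construction = max(EF_Script lock=5, EF_Casting=11) = 11; EF_Set construction = 11+8 = 19
ES_Costume fitting = 14; EF_Costume fitting = 14+2 = 16
ES_Principal photography = max(EF_Casting=11, EF_Location scouting=14) = 14; EF_Principal photography = 14+4 = 18
ES_Pickup shots = 18; EF_Pickup shots = 18+5 = 23
ES_Editing = max(EF_Script lock=5, EF_Principal photography=18) = 18; EF_Editing = 18+9 = 27
ES_Sound mix = 14; EF_Sound mix = 14+10 = 24
ES_Color grade = max(EF_Script lock=5, EF_Set construction=19, EF_Costume fitting=16, EF_Pickup shots=23, EF_Editing=27, EF_Sound mix=24) = 27; EF_Color grade = 27+16 = 43
Expected project duration μ = 43 hours. Critical path: Location scouting → Principal photography → Editing → Color grade.

Variance along critical path = 11.111 + 1.778 + 9.000 + 5.444 = 27.333; σ = √27.333 = 5.228 hours.
Z = (38 − 43) / 5.228 = -0.956
P(T ≤ 38) = Φ(-0.956) ≈ 0.169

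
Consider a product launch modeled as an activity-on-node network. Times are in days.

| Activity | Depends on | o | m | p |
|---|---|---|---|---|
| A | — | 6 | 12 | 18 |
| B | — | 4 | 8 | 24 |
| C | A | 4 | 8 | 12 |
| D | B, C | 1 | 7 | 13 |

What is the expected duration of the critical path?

27 days

te_A = (6 + 4·12 + 18)/6 = 72/6 = 12
te_B = (4 + 4·8 + 24)/6 = 60/6 = 10
te_C = (4 + 4·8 + 12)/6 = 48/6 = 8
te_D = (1 + 4·7 + 13)/6 = 42/6 = 7

Forward pass:
ES_A = 0; EF_A = 12
ES_B = 0; EF_B = 10
ES_C = 12; EF_C = 12+8 = 20
ES_D = max(EF_B=10, EF_C=20) = 20; EF_D = 20+7 = 27
Expected project duration μ = 27 days. Critical path: A → C → D.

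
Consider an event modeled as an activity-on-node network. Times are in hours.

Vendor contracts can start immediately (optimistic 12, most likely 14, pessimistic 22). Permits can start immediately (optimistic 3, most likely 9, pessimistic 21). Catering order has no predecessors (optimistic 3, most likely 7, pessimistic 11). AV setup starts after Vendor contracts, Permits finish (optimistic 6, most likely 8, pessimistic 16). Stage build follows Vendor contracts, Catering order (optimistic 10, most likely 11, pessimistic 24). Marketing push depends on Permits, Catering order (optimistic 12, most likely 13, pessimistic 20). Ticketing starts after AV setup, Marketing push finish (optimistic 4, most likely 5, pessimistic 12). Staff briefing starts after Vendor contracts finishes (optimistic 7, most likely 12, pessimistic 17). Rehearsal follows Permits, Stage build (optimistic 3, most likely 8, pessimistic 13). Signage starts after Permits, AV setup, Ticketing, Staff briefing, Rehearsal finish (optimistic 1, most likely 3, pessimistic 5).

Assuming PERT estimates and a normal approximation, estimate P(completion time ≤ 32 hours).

te_Vendor contracts = (12 + 4·14 + 22)/6 = 90/6 = 15; σ²_Vendor contracts = ((22−12)/6)² = 2.778
te_Permits = (3 + 4·9 + 21)/6 = 60/6 = 10; σ²_Permits = ((21−3)/6)² = 9.000
te_Catering order = (3 + 4·7 + 11)/6 = 42/6 = 7; σ²_Catering order = ((11−3)/6)² = 1.778
te_AV setup = (6 + 4·8 + 16)/6 = 54/6 = 9; σ²_AV setup = ((16−6)/6)² = 2.778
te_Stage build = (10 + 4·11 + 24)/6 = 78/6 = 13; σ²_Stage build = ((24−10)/6)² = 5.444
te_Marketing push = (12 + 4·13 + 20)/6 = 84/6 = 14; σ²_Marketing push = ((20−12)/6)² = 1.778
te_Ticketing = (4 + 4·5 + 12)/6 = 36/6 = 6; σ²_Ticketing = ((12−4)/6)² = 1.778
te_Staff briefing = (7 + 4·12 + 17)/6 = 72/6 = 12; σ²_Staff briefing = ((17−7)/6)² = 2.778
te_Rehearsal = (3 + 4·8 + 13)/6 = 48/6 = 8; σ²_Rehearsal = ((13−3)/6)² = 2.778
te_Signage = (1 + 4·3 + 5)/6 = 18/6 = 3; σ²_Signage = ((5−1)/6)² = 0.444

Forward pass:
ES_Vendor contracts = 0; EF_Vendor contracts = 15
ES_Permits = 0; EF_Permits = 10
ES_Catering order = 0; EF_Catering order = 7
ES_AV setup = max(EF_Vendor contracts=15, EF_Permits=10) = 15; EF_AV setup = 15+9 = 24
ES_Stage build = max(EF_Vendor contracts=15, EF_Catering order=7) = 15; EF_Stage build = 15+13 = 28
ES_Marketing push = max(EF_Permits=10, EF_Catering order=7) = 10; EF_Marketing push = 10+14 = 24
ES_Ticketing = max(EF_AV setup=24, EF_Marketing push=24) = 24; EF_Ticketing = 24+6 = 30
ES_Staff briefing = 15; EF_Staff briefing = 15+12 = 27
ES_Rehearsal = max(EF_Permits=10, EF_Stage build=28) = 28; EF_Rehearsal = 28+8 = 36
ES_Signage = max(EF_Permits=10, EF_AV setup=24, EF_Ticketing=30, EF_Staff briefing=27, EF_Rehearsal=36) = 36; EF_Signage = 36+3 = 39
Expected project duration μ = 39 hours. Critical path: Vendor contracts → Stage build → Rehearsal → Signage.

Variance along critical path = 2.778 + 5.444 + 2.778 + 0.444 = 11.444; σ = √11.444 = 3.383 hours.
Z = (32 − 39) / 3.383 = -2.069
P(T ≤ 32) = Φ(-2.069) ≈ 0.019

0.019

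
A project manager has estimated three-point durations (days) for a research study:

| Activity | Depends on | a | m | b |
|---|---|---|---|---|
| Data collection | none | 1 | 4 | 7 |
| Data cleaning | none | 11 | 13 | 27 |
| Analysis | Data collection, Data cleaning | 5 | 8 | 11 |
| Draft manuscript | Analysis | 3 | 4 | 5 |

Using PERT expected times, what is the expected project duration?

27 days

te_Data collection = (1 + 4·4 + 7)/6 = 24/6 = 4
te_Data cleaning = (11 + 4·13 + 27)/6 = 90/6 = 15
te_Analysis = (5 + 4·8 + 11)/6 = 48/6 = 8
te_Draft manuscript = (3 + 4·4 + 5)/6 = 24/6 = 4

Forward pass:
ES_Data collection = 0; EF_Data collection = 4
ES_Data cleaning = 0; EF_Data cleaning = 15
ES_Analysis = max(EF_Data collection=4, EF_Data cleaning=15) = 15; EF_Analysis = 15+8 = 23
ES_Draft manuscript = 23; EF_Draft manuscript = 23+4 = 27
Expected project duration μ = 27 days. Critical path: Data cleaning → Analysis → Draft manuscript.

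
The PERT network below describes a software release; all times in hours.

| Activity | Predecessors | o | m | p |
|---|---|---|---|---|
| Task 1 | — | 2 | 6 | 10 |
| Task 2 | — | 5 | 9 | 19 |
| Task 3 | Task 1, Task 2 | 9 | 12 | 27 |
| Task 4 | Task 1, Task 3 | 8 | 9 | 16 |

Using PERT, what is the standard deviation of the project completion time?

te_Task 1 = (2 + 4·6 + 10)/6 = 36/6 = 6; σ²_Task 1 = ((10−2)/6)² = 1.778
te_Task 2 = (5 + 4·9 + 19)/6 = 60/6 = 10; σ²_Task 2 = ((19−5)/6)² = 5.444
te_Task 3 = (9 + 4·12 + 27)/6 = 84/6 = 14; σ²_Task 3 = ((27−9)/6)² = 9.000
te_Task 4 = (8 + 4·9 + 16)/6 = 60/6 = 10; σ²_Task 4 = ((16−8)/6)² = 1.778

Forward pass:
ES_Task 1 = 0; EF_Task 1 = 6
ES_Task 2 = 0; EF_Task 2 = 10
ES_Task 3 = max(EF_Task 1=6, EF_Task 2=10) = 10; EF_Task 3 = 10+14 = 24
ES_Task 4 = max(EF_Task 1=6, EF_Task 3=24) = 24; EF_Task 4 = 24+10 = 34
Expected project duration μ = 34 hours. Critical path: Task 2 → Task 3 → Task 4.

Variance along critical path = 5.444 + 9.000 + 1.778 = 16.222
σ = √16.222 = 4.028 hours

4.03 hours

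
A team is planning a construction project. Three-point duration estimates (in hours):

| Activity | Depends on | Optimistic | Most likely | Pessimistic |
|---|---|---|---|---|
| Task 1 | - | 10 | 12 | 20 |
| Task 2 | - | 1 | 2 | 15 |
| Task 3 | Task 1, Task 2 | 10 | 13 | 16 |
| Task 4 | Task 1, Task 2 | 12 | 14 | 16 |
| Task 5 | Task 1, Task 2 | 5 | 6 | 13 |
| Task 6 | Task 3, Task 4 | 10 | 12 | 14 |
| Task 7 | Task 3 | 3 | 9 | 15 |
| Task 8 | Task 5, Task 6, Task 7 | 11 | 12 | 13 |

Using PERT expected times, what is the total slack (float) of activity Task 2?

te_Task 1 = (10 + 4·12 + 20)/6 = 78/6 = 13
te_Task 2 = (1 + 4·2 + 15)/6 = 24/6 = 4
te_Task 3 = (10 + 4·13 + 16)/6 = 78/6 = 13
te_Task 4 = (12 + 4·14 + 16)/6 = 84/6 = 14
te_Task 5 = (5 + 4·6 + 13)/6 = 42/6 = 7
te_Task 6 = (10 + 4·12 + 14)/6 = 72/6 = 12
te_Task 7 = (3 + 4·9 + 15)/6 = 54/6 = 9
te_Task 8 = (11 + 4·12 + 13)/6 = 72/6 = 12

Forward pass:
ES_Task 1 = 0; EF_Task 1 = 13
ES_Task 2 = 0; EF_Task 2 = 4
ES_Task 3 = max(EF_Task 1=13, EF_Task 2=4) = 13; EF_Task 3 = 13+13 = 26
ES_Task 4 = max(EF_Task 1=13, EF_Task 2=4) = 13; EF_Task 4 = 13+14 = 27
ES_Task 5 = max(EF_Task 1=13, EF_Task 2=4) = 13; EF_Task 5 = 13+7 = 20
ES_Task 6 = max(EF_Task 3=26, EF_Task 4=27) = 27; EF_Task 6 = 27+12 = 39
ES_Task 7 = 26; EF_Task 7 = 26+9 = 35
ES_Task 8 = max(EF_Task 5=20, EF_Task 6=39, EF_Task 7=35) = 39; EF_Task 8 = 39+12 = 51
Expected project duration μ = 51 hours. Critical path: Task 1 → Task 4 → Task 6 → Task 8.

Backward pass:
LF_Task 8 = 51; LS_Task 8 = 51−12 = 39
LF_Task 7 = LS_Task 8 = 39; LS_Task 7 = 39−9 = 30
LF_Task 6 = LS_Task 8 = 39; LS_Task 6 = 39−12 = 27
LF_Task 5 = LS_Task 8 = 39; LS_Task 5 = 39−7 = 32
LF_Task 4 = LS_Task 6 = 27; LS_Task 4 = 27−14 = 13
LF_Task 3 = min(LS_Task 6=27, LS_Task 7=30) = 27; LS_Task 3 = 27−13 = 14
LF_Task 2 = min(LS_Task 3=14, LS_Task 4=13, LS_Task 5=32) = 13; LS_Task 2 = 13−4 = 9
LF_Task 1 = min(LS_Task 3=14, LS_Task 4=13, LS_Task 5=32) = 13; LS_Task 1 = 13−13 = 0
Slack_Task 2 = LS_Task 2 − ES_Task 2 = 9 − 0 = 9

9 hours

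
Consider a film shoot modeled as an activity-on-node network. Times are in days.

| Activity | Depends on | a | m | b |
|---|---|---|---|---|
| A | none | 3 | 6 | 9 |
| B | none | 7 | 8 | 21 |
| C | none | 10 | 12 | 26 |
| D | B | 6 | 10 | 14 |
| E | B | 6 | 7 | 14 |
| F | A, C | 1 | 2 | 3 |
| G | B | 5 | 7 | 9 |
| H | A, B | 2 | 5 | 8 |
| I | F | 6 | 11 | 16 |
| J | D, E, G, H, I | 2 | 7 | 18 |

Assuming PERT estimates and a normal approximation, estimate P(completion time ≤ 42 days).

0.955

te_A = (3 + 4·6 + 9)/6 = 36/6 = 6; σ²_A = ((9−3)/6)² = 1.000
te_B = (7 + 4·8 + 21)/6 = 60/6 = 10; σ²_B = ((21−7)/6)² = 5.444
te_C = (10 + 4·12 + 26)/6 = 84/6 = 14; σ²_C = ((26−10)/6)² = 7.111
te_D = (6 + 4·10 + 14)/6 = 60/6 = 10; σ²_D = ((14−6)/6)² = 1.778
te_E = (6 + 4·7 + 14)/6 = 48/6 = 8; σ²_E = ((14−6)/6)² = 1.778
te_F = (1 + 4·2 + 3)/6 = 12/6 = 2; σ²_F = ((3−1)/6)² = 0.111
te_G = (5 + 4·7 + 9)/6 = 42/6 = 7; σ²_G = ((9−5)/6)² = 0.444
te_H = (2 + 4·5 + 8)/6 = 30/6 = 5; σ²_H = ((8−2)/6)² = 1.000
te_I = (6 + 4·11 + 16)/6 = 66/6 = 11; σ²_I = ((16−6)/6)² = 2.778
te_J = (2 + 4·7 + 18)/6 = 48/6 = 8; σ²_J = ((18−2)/6)² = 7.111

Forward pass:
ES_A = 0; EF_A = 6
ES_B = 0; EF_B = 10
ES_C = 0; EF_C = 14
ES_D = 10; EF_D = 10+10 = 20
ES_E = 10; EF_E = 10+8 = 18
ES_F = max(EF_A=6, EF_C=14) = 14; EF_F = 14+2 = 16
ES_G = 10; EF_G = 10+7 = 17
ES_H = max(EF_A=6, EF_B=10) = 10; EF_H = 10+5 = 15
ES_I = 16; EF_I = 16+11 = 27
ES_J = max(EF_D=20, EF_E=18, EF_G=17, EF_H=15, EF_I=27) = 27; EF_J = 27+8 = 35
Expected project duration μ = 35 days. Critical path: C → F → I → J.

Variance along critical path = 7.111 + 0.111 + 2.778 + 7.111 = 17.111; σ = √17.111 = 4.137 days.
Z = (42 − 35) / 4.137 = 1.692
P(T ≤ 42) = Φ(1.692) ≈ 0.955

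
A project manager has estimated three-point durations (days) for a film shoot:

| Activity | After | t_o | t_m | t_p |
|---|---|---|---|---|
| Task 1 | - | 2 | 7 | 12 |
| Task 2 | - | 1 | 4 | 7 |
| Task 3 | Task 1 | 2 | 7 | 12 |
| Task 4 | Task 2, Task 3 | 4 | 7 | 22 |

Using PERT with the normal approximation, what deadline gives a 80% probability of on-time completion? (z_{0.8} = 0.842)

26.2 days

te_Task 1 = (2 + 4·7 + 12)/6 = 42/6 = 7; σ²_Task 1 = ((12−2)/6)² = 2.778
te_Task 2 = (1 + 4·4 + 7)/6 = 24/6 = 4; σ²_Task 2 = ((7−1)/6)² = 1.000
te_Task 3 = (2 + 4·7 + 12)/6 = 42/6 = 7; σ²_Task 3 = ((12−2)/6)² = 2.778
te_Task 4 = (4 + 4·7 + 22)/6 = 54/6 = 9; σ²_Task 4 = ((22−4)/6)² = 9.000

Forward pass:
ES_Task 1 = 0; EF_Task 1 = 7
ES_Task 2 = 0; EF_Task 2 = 4
ES_Task 3 = 7; EF_Task 3 = 7+7 = 14
ES_Task 4 = max(EF_Task 2=4, EF_Task 3=14) = 14; EF_Task 4 = 14+9 = 23
Expected project duration μ = 23 days. Critical path: Task 1 → Task 3 → Task 4.

Variance along critical path = 2.778 + 2.778 + 9.000 = 14.556; σ = 3.815 days.
D = μ + z·σ = 23 + 0.842·3.815 = 26.2 days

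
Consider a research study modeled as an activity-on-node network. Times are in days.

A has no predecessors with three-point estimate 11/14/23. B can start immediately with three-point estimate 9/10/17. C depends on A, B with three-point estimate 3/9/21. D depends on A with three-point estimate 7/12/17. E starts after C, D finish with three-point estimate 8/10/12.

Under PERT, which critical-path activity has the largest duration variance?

A

te_A = (11 + 4·14 + 23)/6 = 90/6 = 15; σ²_A = ((23−11)/6)² = 4.000
te_B = (9 + 4·10 + 17)/6 = 66/6 = 11; σ²_B = ((17−9)/6)² = 1.778
te_C = (3 + 4·9 + 21)/6 = 60/6 = 10; σ²_C = ((21−3)/6)² = 9.000
te_D = (7 + 4·12 + 17)/6 = 72/6 = 12; σ²_D = ((17−7)/6)² = 2.778
te_E = (8 + 4·10 + 12)/6 = 60/6 = 10; σ²_E = ((12−8)/6)² = 0.444

Forward pass:
ES_A = 0; EF_A = 15
ES_B = 0; EF_B = 11
ES_C = max(EF_A=15, EF_B=11) = 15; EF_C = 15+10 = 25
ES_D = 15; EF_D = 15+12 = 27
ES_E = max(EF_C=25, EF_D=27) = 27; EF_E = 27+10 = 37
Expected project duration μ = 37 days. Critical path: A → D → E.

Variances on critical path: σ²_A=4.000, σ²_D=2.778, σ²_E=0.444.
Largest is σ²_A = 4.000.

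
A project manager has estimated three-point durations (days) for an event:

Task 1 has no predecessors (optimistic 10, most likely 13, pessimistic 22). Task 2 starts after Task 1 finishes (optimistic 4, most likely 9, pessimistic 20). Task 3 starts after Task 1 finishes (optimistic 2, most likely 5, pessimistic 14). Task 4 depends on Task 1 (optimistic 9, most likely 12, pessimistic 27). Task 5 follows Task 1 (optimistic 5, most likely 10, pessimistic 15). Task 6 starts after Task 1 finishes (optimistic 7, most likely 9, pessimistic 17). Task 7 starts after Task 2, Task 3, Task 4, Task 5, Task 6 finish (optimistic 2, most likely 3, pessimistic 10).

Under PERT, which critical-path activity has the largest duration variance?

Task 4

te_Task 1 = (10 + 4·13 + 22)/6 = 84/6 = 14; σ²_Task 1 = ((22−10)/6)² = 4.000
te_Task 2 = (4 + 4·9 + 20)/6 = 60/6 = 10; σ²_Task 2 = ((20−4)/6)² = 7.111
te_Task 3 = (2 + 4·5 + 14)/6 = 36/6 = 6; σ²_Task 3 = ((14−2)/6)² = 4.000
te_Task 4 = (9 + 4·12 + 27)/6 = 84/6 = 14; σ²_Task 4 = ((27−9)/6)² = 9.000
te_Task 5 = (5 + 4·10 + 15)/6 = 60/6 = 10; σ²_Task 5 = ((15−5)/6)² = 2.778
te_Task 6 = (7 + 4·9 + 17)/6 = 60/6 = 10; σ²_Task 6 = ((17−7)/6)² = 2.778
te_Task 7 = (2 + 4·3 + 10)/6 = 24/6 = 4; σ²_Task 7 = ((10−2)/6)² = 1.778

Forward pass:
ES_Task 1 = 0; EF_Task 1 = 14
ES_Task 2 = 14; EF_Task 2 = 14+10 = 24
ES_Task 3 = 14; EF_Task 3 = 14+6 = 20
ES_Task 4 = 14; EF_Task 4 = 14+14 = 28
ES_Task 5 = 14; EF_Task 5 = 14+10 = 24
ES_Task 6 = 14; EF_Task 6 = 14+10 = 24
ES_Task 7 = max(EF_Task 2=24, EF_Task 3=20, EF_Task 4=28, EF_Task 5=24, EF_Task 6=24) = 28; EF_Task 7 = 28+4 = 32
Expected project duration μ = 32 days. Critical path: Task 1 → Task 4 → Task 7.

Variances on critical path: σ²_Task 1=4.000, σ²_Task 4=9.000, σ²_Task 7=1.778.
Largest is σ²_Task 4 = 9.000.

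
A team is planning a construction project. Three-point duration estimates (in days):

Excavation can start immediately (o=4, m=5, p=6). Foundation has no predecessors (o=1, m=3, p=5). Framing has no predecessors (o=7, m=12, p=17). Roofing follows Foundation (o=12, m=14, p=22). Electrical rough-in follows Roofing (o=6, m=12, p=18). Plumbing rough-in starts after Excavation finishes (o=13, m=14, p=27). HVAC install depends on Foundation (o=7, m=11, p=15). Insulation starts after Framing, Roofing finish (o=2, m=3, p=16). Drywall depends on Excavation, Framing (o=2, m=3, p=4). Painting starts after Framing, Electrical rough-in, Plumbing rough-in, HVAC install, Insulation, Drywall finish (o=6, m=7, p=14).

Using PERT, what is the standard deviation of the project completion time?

te_Excavation = (4 + 4·5 + 6)/6 = 30/6 = 5; σ²_Excavation = ((6−4)/6)² = 0.111
te_Foundation = (1 + 4·3 + 5)/6 = 18/6 = 3; σ²_Foundation = ((5−1)/6)² = 0.444
te_Framing = (7 + 4·12 + 17)/6 = 72/6 = 12; σ²_Framing = ((17−7)/6)² = 2.778
te_Roofing = (12 + 4·14 + 22)/6 = 90/6 = 15; σ²_Roofing = ((22−12)/6)² = 2.778
te_Electrical rough-in = (6 + 4·12 + 18)/6 = 72/6 = 12; σ²_Electrical rough-in = ((18−6)/6)² = 4.000
te_Plumbing rough-in = (13 + 4·14 + 27)/6 = 96/6 = 16; σ²_Plumbing rough-in = ((27−13)/6)² = 5.444
te_HVAC install = (7 + 4·11 + 15)/6 = 66/6 = 11; σ²_HVAC install = ((15−7)/6)² = 1.778
te_Insulation = (2 + 4·3 + 16)/6 = 30/6 = 5; σ²_Insulation = ((16−2)/6)² = 5.444
te_Drywall = (2 + 4·3 + 4)/6 = 18/6 = 3; σ²_Drywall = ((4−2)/6)² = 0.111
te_Painting = (6 + 4·7 + 14)/6 = 48/6 = 8; σ²_Painting = ((14−6)/6)² = 1.778

Forward pass:
ES_Excavation = 0; EF_Excavation = 5
ES_Foundation = 0; EF_Foundation = 3
ES_Framing = 0; EF_Framing = 12
ES_Roofing = 3; EF_Roofing = 3+15 = 18
ES_Electrical rough-in = 18; EF_Electrical rough-in = 18+12 = 30
ES_Plumbing rough-in = 5; EF_Plumbing rough-in = 5+16 = 21
ES_HVAC install = 3; EF_HVAC install = 3+11 = 14
ES_Insulation = max(EF_Framing=12, EF_Roofing=18) = 18; EF_Insulation = 18+5 = 23
ES_Drywall = max(EF_Excavation=5, EF_Framing=12) = 12; EF_Drywall = 12+3 = 15
ES_Painting = max(EF_Framing=12, EF_Electrical rough-in=30, EF_Plumbing rough-in=21, EF_HVAC install=14, EF_Insulation=23, EF_Drywall=15) = 30; EF_Painting = 30+8 = 38
Expected project duration μ = 38 days. Critical path: Foundation → Roofing → Electrical rough-in → Painting.

Variance along critical path = 0.444 + 2.778 + 4.000 + 1.778 = 9.000
σ = √9.000 = 3.000 days

3.00 days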